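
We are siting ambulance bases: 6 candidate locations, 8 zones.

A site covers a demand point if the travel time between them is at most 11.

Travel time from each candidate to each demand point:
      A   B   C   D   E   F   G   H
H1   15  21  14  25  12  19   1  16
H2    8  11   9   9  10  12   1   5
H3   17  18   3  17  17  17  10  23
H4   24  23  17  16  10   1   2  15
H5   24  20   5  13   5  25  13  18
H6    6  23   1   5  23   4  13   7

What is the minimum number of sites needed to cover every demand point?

Coverage sets (demand points within 11 of each site):
  H1: {G}
  H2: {A, B, C, D, E, G, H}
  H3: {C, G}
  H4: {E, F, G}
  H5: {C, E}
  H6: {A, C, D, F, H}
No single site covers all 8 demand points.
But {H2, H4} covers everything, so the minimum is 2.

2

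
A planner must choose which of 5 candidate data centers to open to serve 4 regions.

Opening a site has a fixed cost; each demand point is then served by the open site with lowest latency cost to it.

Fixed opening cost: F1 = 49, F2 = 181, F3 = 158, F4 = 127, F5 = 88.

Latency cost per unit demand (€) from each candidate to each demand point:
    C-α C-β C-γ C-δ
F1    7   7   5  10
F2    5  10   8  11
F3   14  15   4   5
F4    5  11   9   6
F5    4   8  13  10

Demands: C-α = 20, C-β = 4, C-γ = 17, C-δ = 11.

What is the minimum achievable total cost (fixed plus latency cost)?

412

Open {F1}: assign each demand point to its cheapest open site.
  C-α→F1 20×7=140, C-β→F1 4×7=28, C-γ→F1 17×5=85, C-δ→F1 11×10=110
  latency cost 363, fixed 49 → total 412.
Compare {F1, F5}: latency cost 303 + fixed 137 = 440.
Compare {F1, F4}: latency cost 279 + fixed 176 = 455.
Compare {F3, F5}: latency cost 235 + fixed 246 = 481.
All other subsets cost ≥ 440. Minimum total cost: 412.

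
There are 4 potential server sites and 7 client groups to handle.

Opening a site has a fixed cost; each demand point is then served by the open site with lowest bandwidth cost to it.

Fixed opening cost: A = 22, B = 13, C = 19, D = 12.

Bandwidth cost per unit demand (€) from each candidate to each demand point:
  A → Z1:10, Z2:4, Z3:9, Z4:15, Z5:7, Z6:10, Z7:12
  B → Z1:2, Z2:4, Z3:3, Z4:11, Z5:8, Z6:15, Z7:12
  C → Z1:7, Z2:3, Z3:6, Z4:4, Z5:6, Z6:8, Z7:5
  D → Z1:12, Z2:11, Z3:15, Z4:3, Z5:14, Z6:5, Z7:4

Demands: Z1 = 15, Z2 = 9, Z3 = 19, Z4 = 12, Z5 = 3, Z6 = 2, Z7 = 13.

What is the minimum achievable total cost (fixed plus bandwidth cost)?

Open {B, D}: assign each demand point to its cheapest open site.
  Z1→B 15×2=30, Z2→B 9×4=36, Z3→B 19×3=57, Z4→D 12×3=36, Z5→B 3×8=24, Z6→D 2×5=10, Z7→D 13×4=52
  bandwidth cost 245, fixed 25 → total 270.
Compare {B, C, D}: bandwidth cost 230 + fixed 44 = 274.
Compare {A, B, D}: bandwidth cost 242 + fixed 47 = 289.
Compare {B, C}: bandwidth cost 261 + fixed 32 = 293.
All other subsets cost ≥ 274. Minimum total cost: 270.

270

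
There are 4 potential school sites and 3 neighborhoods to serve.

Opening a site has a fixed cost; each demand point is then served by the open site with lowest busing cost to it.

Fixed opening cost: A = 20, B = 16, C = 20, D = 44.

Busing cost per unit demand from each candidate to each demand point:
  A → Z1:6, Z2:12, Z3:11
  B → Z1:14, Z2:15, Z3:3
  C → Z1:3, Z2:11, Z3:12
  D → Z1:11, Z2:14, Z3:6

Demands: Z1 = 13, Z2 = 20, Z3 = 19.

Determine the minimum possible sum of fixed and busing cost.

352

Open {B, C}: assign each demand point to its cheapest open site.
  Z1→C 13×3=39, Z2→C 20×11=220, Z3→B 19×3=57
  busing cost 316, fixed 36 → total 352.
Compare {A, B, C}: busing cost 316 + fixed 56 = 372.
Compare {B, C, D}: busing cost 316 + fixed 80 = 396.
Compare {A, B}: busing cost 375 + fixed 36 = 411.
All other subsets cost ≥ 372. Minimum total cost: 352.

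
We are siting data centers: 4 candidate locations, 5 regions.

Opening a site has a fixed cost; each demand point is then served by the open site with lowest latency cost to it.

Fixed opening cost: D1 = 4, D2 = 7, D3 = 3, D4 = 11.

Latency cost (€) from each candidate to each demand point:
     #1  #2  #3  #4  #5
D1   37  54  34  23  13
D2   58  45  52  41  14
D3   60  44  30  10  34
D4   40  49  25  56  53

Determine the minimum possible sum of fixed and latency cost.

141

Open {D1, D3}: assign each demand point to its cheapest open site.
  #1→D1 37, #2→D3 44, #3→D3 30, #4→D3 10, #5→D1 13
  latency cost 134, fixed 7 → total 141.
Compare {D1, D3, D4}: latency cost 129 + fixed 18 = 147.
Compare {D1, D2, D3}: latency cost 134 + fixed 14 = 148.
Compare {D2, D3, D4}: latency cost 133 + fixed 21 = 154.
All other subsets cost ≥ 147. Minimum total cost: 141.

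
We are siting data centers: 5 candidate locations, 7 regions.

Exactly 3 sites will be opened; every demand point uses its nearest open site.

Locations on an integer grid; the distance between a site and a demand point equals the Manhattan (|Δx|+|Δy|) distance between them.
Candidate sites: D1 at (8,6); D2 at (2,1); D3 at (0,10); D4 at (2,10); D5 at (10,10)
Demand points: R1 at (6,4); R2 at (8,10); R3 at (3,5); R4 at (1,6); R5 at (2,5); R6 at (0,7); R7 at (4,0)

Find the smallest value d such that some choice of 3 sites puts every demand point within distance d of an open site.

Open {D1, D2, D3}.
  Farthest demand point is R3 at distance 5 (to D2); all others are ≤ 5.
With {D1, D2, D4} the worst case is 5.
With {D2, D3, D4} the worst case is 7.
No size-3 selection achieves below 5.

5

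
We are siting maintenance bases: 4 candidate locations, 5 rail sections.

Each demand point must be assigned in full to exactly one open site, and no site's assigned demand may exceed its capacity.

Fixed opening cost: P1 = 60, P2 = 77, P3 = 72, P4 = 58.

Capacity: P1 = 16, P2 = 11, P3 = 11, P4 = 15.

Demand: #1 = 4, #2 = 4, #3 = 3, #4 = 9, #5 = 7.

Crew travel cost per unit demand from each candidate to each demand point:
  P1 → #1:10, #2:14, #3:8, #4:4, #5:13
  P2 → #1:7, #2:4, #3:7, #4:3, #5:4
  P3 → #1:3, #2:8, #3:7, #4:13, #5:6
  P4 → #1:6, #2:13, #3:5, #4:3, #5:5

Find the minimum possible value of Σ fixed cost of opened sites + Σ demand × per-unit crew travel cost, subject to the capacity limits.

281

Open {P1, P2}; cheapest assignment that respects the capacities:
  P1 (cap 16, load 16): #1, #3, #4 — cost 4×10 + 3×8 + 9×4 = 100
  P2 (cap 11, load 11): #2, #5 — cost 4×4 + 7×4 = 44
  Shipping 144, fixed 137 → total 281.
  Any other capacity-feasible assignment to {P1, P2} ships for at least 144.
Compare {P1, P4}: its best feasible assignment gives total 284.
Compare {P1, P3}: its best feasible assignment gives total 302.
Every other set of open sites that can feasibly serve all demand totals ≥ 284 even under its best assignment. Minimum: 281.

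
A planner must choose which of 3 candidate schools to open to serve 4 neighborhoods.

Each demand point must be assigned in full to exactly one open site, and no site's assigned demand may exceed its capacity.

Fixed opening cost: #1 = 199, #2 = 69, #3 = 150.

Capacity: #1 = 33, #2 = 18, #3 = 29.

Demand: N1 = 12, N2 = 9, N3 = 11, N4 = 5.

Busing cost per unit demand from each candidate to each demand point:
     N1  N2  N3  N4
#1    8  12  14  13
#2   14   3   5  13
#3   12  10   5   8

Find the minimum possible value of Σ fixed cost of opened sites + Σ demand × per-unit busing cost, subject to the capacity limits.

Open {#2, #3}; cheapest assignment that respects the capacities:
  #2 (cap 18, load 9): N2 — cost 9×3 = 27
  #3 (cap 29, load 28): N1, N3, N4 — cost 12×12 + 11×5 + 5×8 = 239
  Shipping 266, fixed 219 → total 485.
  Any other capacity-feasible assignment to {#2, #3} ships for at least 266.
Compare {#1, #2}: its best feasible assignment gives total 592.
Compare {#1, #3}: its best feasible assignment gives total 630.
Every other set of open sites that can feasibly serve all demand totals ≥ 592 even under its best assignment. Minimum: 485.

485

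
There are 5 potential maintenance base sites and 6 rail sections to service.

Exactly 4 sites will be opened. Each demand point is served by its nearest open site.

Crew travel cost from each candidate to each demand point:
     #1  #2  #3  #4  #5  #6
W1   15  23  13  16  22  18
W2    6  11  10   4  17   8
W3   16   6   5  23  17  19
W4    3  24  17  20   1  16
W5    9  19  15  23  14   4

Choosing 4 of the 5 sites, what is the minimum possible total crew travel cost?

Open {W2, W3, W4, W5}.
  #1→W4 3, #2→W3 6, #3→W3 5, #4→W2 4, #5→W4 1, #6→W5 4  ⇒ total 23.
Compare {W1, W2, W3, W4}: total 27.
Compare {W1, W2, W4, W5}: total 33.
No size-4 selection does better; minimum is 23.

23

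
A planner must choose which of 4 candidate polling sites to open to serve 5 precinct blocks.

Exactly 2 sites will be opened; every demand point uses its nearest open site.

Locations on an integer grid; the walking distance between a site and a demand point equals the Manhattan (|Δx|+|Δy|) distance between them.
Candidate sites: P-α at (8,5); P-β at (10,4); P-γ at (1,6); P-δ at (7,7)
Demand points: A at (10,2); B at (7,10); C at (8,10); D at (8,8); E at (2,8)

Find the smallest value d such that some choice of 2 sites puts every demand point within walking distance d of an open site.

6

Open {P-α, P-γ}.
  Farthest demand point is B at walking distance 6 (to P-α); all others are ≤ 6.
With {P-α, P-δ} the worst case is 6.
With {P-β, P-δ} the worst case is 6.
No size-2 selection achieves below 6.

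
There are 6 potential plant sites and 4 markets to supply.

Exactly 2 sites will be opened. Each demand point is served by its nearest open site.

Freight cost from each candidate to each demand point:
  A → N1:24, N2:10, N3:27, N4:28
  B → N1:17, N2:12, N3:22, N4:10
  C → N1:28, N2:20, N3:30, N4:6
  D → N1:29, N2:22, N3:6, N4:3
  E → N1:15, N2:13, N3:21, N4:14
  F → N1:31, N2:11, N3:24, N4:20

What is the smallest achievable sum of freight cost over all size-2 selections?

37

Open {D, E}.
  N1→E 15, N2→E 13, N3→D 6, N4→D 3  ⇒ total 37.
Compare {B, D}: total 38.
Compare {A, D}: total 43.
No size-2 selection does better; minimum is 37.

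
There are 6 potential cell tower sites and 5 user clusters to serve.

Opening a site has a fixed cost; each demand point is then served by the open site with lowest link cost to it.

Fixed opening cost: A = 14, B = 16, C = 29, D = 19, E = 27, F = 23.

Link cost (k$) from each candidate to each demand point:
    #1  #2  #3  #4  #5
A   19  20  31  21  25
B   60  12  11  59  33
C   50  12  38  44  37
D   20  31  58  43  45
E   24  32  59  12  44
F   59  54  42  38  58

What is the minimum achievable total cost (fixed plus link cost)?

Open {A, B}: assign each demand point to its cheapest open site.
  #1→A 19, #2→B 12, #3→B 11, #4→A 21, #5→A 25
  link cost 88, fixed 30 → total 118.
Compare {A}: link cost 116 + fixed 14 = 130.
Compare {B, E}: link cost 92 + fixed 43 = 135.
Compare {A, B, E}: link cost 79 + fixed 57 = 136.
All other subsets cost ≥ 130. Minimum total cost: 118.

118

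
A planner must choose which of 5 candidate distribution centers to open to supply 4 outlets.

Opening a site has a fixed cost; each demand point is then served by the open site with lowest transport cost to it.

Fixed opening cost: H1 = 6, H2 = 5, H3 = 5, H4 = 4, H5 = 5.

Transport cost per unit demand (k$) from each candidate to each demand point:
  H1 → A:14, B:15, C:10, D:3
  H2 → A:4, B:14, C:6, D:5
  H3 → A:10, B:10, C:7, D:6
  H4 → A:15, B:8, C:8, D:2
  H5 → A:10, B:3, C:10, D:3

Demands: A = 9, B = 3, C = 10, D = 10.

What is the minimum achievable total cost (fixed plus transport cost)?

Open {H2, H4, H5}: assign each demand point to its cheapest open site.
  A→H2 9×4=36, B→H5 3×3=9, C→H2 10×6=60, D→H4 10×2=20
  transport cost 125, fixed 14 → total 139.
Compare {H2, H3, H4, H5}: transport cost 125 + fixed 19 = 144.
Compare {H2, H5}: transport cost 135 + fixed 10 = 145.
Compare {H1, H2, H4, H5}: transport cost 125 + fixed 20 = 145.
All other subsets cost ≥ 144. Minimum total cost: 139.

139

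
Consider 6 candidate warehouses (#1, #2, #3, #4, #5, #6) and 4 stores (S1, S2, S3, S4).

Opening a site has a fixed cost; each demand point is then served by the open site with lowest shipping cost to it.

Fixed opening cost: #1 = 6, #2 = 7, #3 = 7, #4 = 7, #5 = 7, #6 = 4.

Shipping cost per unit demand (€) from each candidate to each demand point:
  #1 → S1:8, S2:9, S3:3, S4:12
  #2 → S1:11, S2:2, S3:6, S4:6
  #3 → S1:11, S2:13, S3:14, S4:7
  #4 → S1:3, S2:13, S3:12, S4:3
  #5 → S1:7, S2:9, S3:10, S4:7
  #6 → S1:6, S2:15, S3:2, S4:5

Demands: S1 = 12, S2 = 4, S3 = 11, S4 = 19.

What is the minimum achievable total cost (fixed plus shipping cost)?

141

Open {#2, #4, #6}: assign each demand point to its cheapest open site.
  S1→#4 12×3=36, S2→#2 4×2=8, S3→#6 11×2=22, S4→#4 19×3=57
  shipping cost 123, fixed 18 → total 141.
Compare {#1, #2, #4, #6}: shipping cost 123 + fixed 24 = 147.
Compare {#2, #3, #4, #6}: shipping cost 123 + fixed 25 = 148.
Compare {#2, #4, #5, #6}: shipping cost 123 + fixed 25 = 148.
All other subsets cost ≥ 147. Minimum total cost: 141.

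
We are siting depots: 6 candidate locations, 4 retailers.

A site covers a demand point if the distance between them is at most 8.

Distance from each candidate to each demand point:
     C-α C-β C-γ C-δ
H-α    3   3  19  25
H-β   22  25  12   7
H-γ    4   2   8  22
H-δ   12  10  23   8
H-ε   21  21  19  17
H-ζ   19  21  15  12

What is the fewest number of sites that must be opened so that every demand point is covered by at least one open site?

Coverage sets (demand points within 8 of each site):
  H-α: {C-α, C-β}
  H-β: {C-δ}
  H-γ: {C-α, C-β, C-γ}
  H-δ: {C-δ}
  H-ε: {}
  H-ζ: {}
No single site covers all 4 demand points.
But {H-β, H-γ} covers everything, so the minimum is 2.

2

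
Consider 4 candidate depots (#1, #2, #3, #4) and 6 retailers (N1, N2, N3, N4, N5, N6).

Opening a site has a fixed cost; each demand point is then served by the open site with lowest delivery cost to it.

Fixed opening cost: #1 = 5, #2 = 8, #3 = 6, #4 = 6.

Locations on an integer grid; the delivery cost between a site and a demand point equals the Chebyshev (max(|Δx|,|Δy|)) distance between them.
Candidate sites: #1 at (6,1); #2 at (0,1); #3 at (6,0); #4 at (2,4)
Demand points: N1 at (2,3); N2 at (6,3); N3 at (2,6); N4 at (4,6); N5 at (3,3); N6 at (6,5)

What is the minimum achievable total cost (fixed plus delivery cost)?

Open {#4}: assign each demand point to its cheapest open site.
  N1→#4 1, N2→#4 4, N3→#4 2, N4→#4 2, N5→#4 1, N6→#4 4
  delivery cost 14, fixed 6 → total 20.
Compare {#1, #4}: delivery cost 12 + fixed 11 = 23.
Compare {#3, #4}: delivery cost 13 + fixed 12 = 25.
Compare {#1}: delivery cost 23 + fixed 5 = 28.
All other subsets cost ≥ 23. Minimum total cost: 20.

20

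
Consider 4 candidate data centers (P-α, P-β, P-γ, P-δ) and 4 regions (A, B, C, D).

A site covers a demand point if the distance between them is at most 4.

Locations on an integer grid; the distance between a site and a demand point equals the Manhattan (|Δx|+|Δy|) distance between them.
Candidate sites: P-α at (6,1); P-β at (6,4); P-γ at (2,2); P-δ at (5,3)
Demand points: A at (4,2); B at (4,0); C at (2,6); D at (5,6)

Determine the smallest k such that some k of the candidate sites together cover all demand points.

2

Coverage sets (demand points within 4 of each site):
  P-α: {A, B}
  P-β: {A, D}
  P-γ: {A, B, C}
  P-δ: {A, B, D}
No single site covers all 4 demand points.
But {P-β, P-γ} covers everything, so the minimum is 2.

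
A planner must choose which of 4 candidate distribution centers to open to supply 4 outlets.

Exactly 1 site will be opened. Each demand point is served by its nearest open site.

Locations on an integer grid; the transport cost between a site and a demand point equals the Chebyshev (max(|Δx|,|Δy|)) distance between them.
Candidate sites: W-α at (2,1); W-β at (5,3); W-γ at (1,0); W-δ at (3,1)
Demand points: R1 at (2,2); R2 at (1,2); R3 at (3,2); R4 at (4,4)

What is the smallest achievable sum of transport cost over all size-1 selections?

Open {W-α}.
  R1→W-α 1, R2→W-α 1, R3→W-α 1, R4→W-α 3  ⇒ total 6.
Compare {W-δ}: total 7.
Compare {W-β}: total 10.
No size-1 selection does better; minimum is 6.

6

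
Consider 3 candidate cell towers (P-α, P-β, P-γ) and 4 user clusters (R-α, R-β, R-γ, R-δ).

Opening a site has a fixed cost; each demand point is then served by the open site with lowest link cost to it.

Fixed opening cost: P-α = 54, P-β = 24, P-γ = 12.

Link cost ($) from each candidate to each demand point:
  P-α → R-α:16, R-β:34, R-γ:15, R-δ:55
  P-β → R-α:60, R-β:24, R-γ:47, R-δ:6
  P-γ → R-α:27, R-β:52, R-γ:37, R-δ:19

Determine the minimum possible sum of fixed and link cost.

Open {P-β, P-γ}: assign each demand point to its cheapest open site.
  R-α→P-γ 27, R-β→P-β 24, R-γ→P-γ 37, R-δ→P-β 6
  link cost 94, fixed 36 → total 130.
Compare {P-α, P-β}: link cost 61 + fixed 78 = 139.
Compare {P-γ}: link cost 135 + fixed 12 = 147.
Compare {P-α, P-γ}: link cost 84 + fixed 66 = 150.
All other subsets cost ≥ 139. Minimum total cost: 130.

130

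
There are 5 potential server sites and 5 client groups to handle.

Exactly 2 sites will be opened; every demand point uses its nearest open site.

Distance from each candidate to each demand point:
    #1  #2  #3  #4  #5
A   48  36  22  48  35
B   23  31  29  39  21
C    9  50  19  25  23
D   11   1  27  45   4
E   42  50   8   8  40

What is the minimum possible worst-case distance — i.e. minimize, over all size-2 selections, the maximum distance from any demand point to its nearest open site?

11

Open {D, E}.
  Farthest demand point is #1 at distance 11 (to D); all others are ≤ 11.
With {C, D} the worst case is 25.
With {B, C} the worst case is 31.
No size-2 selection achieves below 11.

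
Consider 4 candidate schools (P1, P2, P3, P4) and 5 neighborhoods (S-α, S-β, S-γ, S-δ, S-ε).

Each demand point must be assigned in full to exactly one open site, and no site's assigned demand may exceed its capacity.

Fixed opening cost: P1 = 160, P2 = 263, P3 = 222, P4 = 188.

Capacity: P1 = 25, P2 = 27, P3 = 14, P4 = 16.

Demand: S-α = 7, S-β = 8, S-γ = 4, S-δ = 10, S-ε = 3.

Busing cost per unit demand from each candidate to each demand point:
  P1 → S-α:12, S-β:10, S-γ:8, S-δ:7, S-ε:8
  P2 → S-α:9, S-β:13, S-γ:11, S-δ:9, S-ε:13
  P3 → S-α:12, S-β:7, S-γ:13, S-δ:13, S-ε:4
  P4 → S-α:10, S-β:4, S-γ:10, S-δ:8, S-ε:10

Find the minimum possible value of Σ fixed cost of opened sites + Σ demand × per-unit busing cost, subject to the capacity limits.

576

Open {P1, P4}; cheapest assignment that respects the capacities:
  P1 (cap 25, load 17): S-γ, S-δ, S-ε — cost 4×8 + 10×7 + 3×8 = 126
  P4 (cap 16, load 15): S-α, S-β — cost 7×10 + 8×4 = 102
  Shipping 228, fixed 348 → total 576.
  Any other capacity-feasible assignment to {P1, P4} ships for at least 228.
Compare {P1, P3}: its best feasible assignment gives total 636.
Compare {P1, P2}: its best feasible assignment gives total 692.
Every other set of open sites that can feasibly serve all demand totals ≥ 636 even under its best assignment. Minimum: 576.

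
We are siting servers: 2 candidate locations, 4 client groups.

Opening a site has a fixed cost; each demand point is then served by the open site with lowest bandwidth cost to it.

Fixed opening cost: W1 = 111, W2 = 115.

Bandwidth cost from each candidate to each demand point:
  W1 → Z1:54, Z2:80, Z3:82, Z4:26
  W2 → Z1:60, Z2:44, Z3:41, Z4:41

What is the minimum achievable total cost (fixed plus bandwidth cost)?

301

Open {W2}: assign each demand point to its cheapest open site.
  Z1→W2 60, Z2→W2 44, Z3→W2 41, Z4→W2 41
  bandwidth cost 186, fixed 115 → total 301.
Compare {W1}: bandwidth cost 242 + fixed 111 = 353.
Compare {W1, W2}: bandwidth cost 165 + fixed 226 = 391.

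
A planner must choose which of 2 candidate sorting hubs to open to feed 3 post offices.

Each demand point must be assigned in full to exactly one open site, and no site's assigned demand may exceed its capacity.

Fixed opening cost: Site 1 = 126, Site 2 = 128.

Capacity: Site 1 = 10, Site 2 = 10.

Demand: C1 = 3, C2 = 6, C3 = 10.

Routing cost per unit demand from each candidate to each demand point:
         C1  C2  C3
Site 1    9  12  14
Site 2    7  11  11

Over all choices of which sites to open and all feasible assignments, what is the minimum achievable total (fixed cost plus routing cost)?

463

Open {Site 1, Site 2}; cheapest assignment that respects the capacities:
  Site 1 (cap 10, load 9): C1, C2 — cost 3×9 + 6×12 = 99
  Site 2 (cap 10, load 10): C3 — cost 10×11 = 110
  Shipping 209, fixed 254 → total 463.
  Any other capacity-feasible assignment to {Site 1, Site 2} ships for at least 209.
Total demand is 19 and no other set of sites has combined capacity ≥ 19, so {Site 1, Site 2} is the only feasible choice of open sites. Minimum: 463.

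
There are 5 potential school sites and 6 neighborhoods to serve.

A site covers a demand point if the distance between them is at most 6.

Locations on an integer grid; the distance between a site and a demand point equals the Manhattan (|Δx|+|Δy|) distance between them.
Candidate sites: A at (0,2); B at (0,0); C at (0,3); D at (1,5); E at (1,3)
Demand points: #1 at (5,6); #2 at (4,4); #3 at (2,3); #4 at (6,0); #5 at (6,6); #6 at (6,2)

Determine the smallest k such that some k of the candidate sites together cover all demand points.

Coverage sets (demand points within 6 of each site):
  A: {#2, #3, #6}
  B: {#3, #4}
  C: {#2, #3}
  D: {#1, #2, #3, #5}
  E: {#2, #3, #6}
No 2 sites suffice: every size-2 union leaves at least one demand point uncovered.
But {A, B, D} covers everything, so the minimum is 3.

3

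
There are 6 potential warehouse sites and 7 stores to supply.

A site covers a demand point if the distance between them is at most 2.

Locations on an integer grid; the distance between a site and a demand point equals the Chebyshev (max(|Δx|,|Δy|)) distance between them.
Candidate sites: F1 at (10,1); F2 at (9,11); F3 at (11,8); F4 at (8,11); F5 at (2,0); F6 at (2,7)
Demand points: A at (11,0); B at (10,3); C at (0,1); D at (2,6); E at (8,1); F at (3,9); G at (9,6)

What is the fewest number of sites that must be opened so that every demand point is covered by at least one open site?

Coverage sets (demand points within 2 of each site):
  F1: {A, B, E}
  F2: {}
  F3: {G}
  F4: {}
  F5: {C}
  F6: {D, F}
No 3 sites suffice: every size-3 union leaves at least one demand point uncovered.
But {F1, F3, F5, F6} covers everything, so the minimum is 4.

4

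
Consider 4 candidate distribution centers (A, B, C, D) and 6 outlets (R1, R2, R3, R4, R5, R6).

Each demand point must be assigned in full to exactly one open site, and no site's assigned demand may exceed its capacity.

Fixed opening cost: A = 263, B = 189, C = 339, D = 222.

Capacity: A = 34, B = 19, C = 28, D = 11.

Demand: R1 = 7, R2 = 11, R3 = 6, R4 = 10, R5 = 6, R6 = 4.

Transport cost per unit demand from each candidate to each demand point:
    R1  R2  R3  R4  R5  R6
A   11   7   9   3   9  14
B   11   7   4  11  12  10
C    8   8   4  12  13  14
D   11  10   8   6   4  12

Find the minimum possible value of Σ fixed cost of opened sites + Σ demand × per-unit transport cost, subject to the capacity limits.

Open {A, B}; cheapest assignment that respects the capacities:
  A (cap 34, load 34): R1, R2, R4, R5 — cost 7×11 + 11×7 + 10×3 + 6×9 = 238
  B (cap 19, load 10): R3, R6 — cost 6×4 + 4×10 = 64
  Shipping 302, fixed 452 → total 754.
  Any other capacity-feasible assignment to {A, B} ships for at least 302.
Compare {A, D}: its best feasible assignment gives total 795.
Compare {A, C}: its best feasible assignment gives total 899.
Every other set of open sites that can feasibly serve all demand totals ≥ 795 even under its best assignment. Minimum: 754.

754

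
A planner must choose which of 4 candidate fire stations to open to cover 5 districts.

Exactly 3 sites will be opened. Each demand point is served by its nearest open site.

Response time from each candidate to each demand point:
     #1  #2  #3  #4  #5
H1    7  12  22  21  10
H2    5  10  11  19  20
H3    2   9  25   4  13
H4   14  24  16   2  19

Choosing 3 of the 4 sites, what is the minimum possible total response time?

Open {H1, H2, H3}.
  #1→H3 2, #2→H3 9, #3→H2 11, #4→H3 4, #5→H1 10  ⇒ total 36.
Compare {H2, H3, H4}: total 37.
Compare {H1, H2, H4}: total 38.
No size-3 selection does better; minimum is 36.

36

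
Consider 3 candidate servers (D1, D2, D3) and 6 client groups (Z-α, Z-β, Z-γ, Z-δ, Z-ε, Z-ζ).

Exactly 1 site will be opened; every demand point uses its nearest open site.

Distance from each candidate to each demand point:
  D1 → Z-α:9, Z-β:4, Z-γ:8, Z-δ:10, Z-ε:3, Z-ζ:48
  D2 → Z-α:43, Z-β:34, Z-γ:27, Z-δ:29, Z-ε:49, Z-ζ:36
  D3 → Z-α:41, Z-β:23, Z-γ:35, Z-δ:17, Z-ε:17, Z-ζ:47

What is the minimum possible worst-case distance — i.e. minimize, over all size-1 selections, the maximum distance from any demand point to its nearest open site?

47

Open {D3}.
  Farthest demand point is Z-ζ at distance 47 (to D3); all others are ≤ 47.
With {D1} the worst case is 48.
With {D2} the worst case is 49.
No size-1 selection achieves below 47.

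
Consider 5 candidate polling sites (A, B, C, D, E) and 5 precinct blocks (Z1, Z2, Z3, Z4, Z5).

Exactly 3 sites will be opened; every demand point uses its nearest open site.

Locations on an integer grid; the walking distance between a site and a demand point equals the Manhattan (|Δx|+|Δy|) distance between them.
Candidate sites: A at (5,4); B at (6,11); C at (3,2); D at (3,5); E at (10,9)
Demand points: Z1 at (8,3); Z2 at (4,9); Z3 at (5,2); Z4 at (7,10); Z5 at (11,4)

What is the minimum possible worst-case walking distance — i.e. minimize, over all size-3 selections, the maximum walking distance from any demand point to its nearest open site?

Open {A, B, C}.
  Farthest demand point is Z5 at walking distance 6 (to A); all others are ≤ 6.
With {A, B, D} the worst case is 6.
With {A, B, E} the worst case is 6.
No size-3 selection achieves below 6.

6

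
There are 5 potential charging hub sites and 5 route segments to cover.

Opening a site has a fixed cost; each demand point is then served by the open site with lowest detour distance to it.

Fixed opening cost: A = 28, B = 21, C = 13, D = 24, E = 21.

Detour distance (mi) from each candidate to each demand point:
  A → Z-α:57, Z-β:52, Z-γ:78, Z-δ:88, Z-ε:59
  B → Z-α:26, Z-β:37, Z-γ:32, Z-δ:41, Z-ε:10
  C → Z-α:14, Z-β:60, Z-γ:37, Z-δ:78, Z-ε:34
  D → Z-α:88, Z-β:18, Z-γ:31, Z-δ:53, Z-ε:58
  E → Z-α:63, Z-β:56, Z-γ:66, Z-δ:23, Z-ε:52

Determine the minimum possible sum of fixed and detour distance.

167

Open {B}: assign each demand point to its cheapest open site.
  Z-α→B 26, Z-β→B 37, Z-γ→B 32, Z-δ→B 41, Z-ε→B 10
  detour distance 146, fixed 21 → total 167.
Compare {B, C}: detour distance 134 + fixed 34 = 168.
Compare {B, E}: detour distance 128 + fixed 42 = 170.
Compare {B, D}: detour distance 126 + fixed 45 = 171.
All other subsets cost ≥ 168. Minimum total cost: 167.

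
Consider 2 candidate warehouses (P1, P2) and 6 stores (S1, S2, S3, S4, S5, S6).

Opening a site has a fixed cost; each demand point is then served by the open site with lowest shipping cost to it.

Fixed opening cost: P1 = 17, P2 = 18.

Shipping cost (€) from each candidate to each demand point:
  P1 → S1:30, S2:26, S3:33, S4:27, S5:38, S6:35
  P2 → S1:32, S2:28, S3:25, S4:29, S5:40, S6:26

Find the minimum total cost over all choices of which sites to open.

198

Open {P2}: assign each demand point to its cheapest open site.
  S1→P2 32, S2→P2 28, S3→P2 25, S4→P2 29, S5→P2 40, S6→P2 26
  shipping cost 180, fixed 18 → total 198.
Compare {P1}: shipping cost 189 + fixed 17 = 206.
Compare {P1, P2}: shipping cost 172 + fixed 35 = 207.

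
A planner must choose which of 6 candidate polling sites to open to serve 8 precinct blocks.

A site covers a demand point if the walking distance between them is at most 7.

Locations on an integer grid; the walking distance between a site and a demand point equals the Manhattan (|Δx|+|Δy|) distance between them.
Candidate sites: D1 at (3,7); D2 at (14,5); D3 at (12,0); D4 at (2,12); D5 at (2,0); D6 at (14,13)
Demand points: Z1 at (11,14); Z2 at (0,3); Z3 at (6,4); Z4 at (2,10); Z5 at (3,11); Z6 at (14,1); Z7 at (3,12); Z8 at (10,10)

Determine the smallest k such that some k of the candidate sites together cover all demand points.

3

Coverage sets (demand points within 7 of each site):
  D1: {Z2, Z3, Z4, Z5, Z7}
  D2: {Z6}
  D3: {Z6}
  D4: {Z4, Z5, Z7}
  D5: {Z2}
  D6: {Z1, Z8}
No 2 sites suffice: every size-2 union leaves at least one demand point uncovered.
But {D1, D2, D6} covers everything, so the minimum is 3.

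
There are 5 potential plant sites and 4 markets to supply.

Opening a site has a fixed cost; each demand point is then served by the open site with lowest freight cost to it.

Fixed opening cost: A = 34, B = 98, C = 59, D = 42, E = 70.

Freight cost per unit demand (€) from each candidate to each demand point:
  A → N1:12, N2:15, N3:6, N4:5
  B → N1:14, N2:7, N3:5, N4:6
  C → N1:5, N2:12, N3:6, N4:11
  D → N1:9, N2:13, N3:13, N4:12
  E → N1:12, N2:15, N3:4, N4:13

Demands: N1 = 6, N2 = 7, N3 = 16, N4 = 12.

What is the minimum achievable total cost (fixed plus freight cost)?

363

Open {A, C}: assign each demand point to its cheapest open site.
  N1→C 6×5=30, N2→C 7×12=84, N3→A 16×6=96, N4→A 12×5=60
  freight cost 270, fixed 93 → total 363.
Compare {A}: freight cost 333 + fixed 34 = 367.
Compare {A, D}: freight cost 301 + fixed 76 = 377.
Compare {B}: freight cost 285 + fixed 98 = 383.
All other subsets cost ≥ 367. Minimum total cost: 363.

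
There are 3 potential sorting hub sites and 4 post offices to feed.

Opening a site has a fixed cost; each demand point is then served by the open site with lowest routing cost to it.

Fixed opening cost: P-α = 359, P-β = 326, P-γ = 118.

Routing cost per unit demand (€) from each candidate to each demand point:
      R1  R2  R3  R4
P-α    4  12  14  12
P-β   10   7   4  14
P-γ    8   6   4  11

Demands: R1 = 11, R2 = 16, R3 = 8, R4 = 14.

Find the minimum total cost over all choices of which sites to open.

Open {P-γ}: assign each demand point to its cheapest open site.
  R1→P-γ 11×8=88, R2→P-γ 16×6=96, R3→P-γ 8×4=32, R4→P-γ 14×11=154
  routing cost 370, fixed 118 → total 488.
Compare {P-β}: routing cost 450 + fixed 326 = 776.
Compare {P-α, P-γ}: routing cost 326 + fixed 477 = 803.
Compare {P-β, P-γ}: routing cost 370 + fixed 444 = 814.
All other subsets cost ≥ 776. Minimum total cost: 488.

488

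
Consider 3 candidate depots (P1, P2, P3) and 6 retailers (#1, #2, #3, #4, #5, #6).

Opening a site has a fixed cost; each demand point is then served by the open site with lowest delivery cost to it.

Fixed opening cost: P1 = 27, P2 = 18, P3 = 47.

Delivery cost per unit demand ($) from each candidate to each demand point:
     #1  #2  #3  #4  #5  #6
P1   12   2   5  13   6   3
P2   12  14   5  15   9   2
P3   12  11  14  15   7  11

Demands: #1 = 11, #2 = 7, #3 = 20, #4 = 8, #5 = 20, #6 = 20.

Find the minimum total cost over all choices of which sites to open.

555

Open {P1, P2}: assign each demand point to its cheapest open site.
  #1→P1 11×12=132, #2→P1 7×2=14, #3→P1 20×5=100, #4→P1 8×13=104, #5→P1 20×6=120, #6→P2 20×2=40
  delivery cost 510, fixed 45 → total 555.
Compare {P1}: delivery cost 530 + fixed 27 = 557.
Compare {P1, P2, P3}: delivery cost 510 + fixed 92 = 602.
Compare {P1, P3}: delivery cost 530 + fixed 74 = 604.
All other subsets cost ≥ 557. Minimum total cost: 555.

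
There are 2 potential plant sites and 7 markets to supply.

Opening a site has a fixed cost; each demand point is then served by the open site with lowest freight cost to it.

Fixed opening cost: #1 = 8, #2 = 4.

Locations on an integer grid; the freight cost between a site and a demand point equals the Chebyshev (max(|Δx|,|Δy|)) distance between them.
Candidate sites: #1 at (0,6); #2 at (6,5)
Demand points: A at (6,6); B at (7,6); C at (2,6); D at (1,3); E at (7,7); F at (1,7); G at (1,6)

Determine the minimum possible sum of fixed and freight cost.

Open {#1, #2}: assign each demand point to its cheapest open site.
  A→#2 1, B→#2 1, C→#1 2, D→#1 3, E→#2 2, F→#1 1, G→#1 1
  freight cost 11, fixed 12 → total 23.
Compare {#2}: freight cost 23 + fixed 4 = 27.
Compare {#1}: freight cost 27 + fixed 8 = 35.

23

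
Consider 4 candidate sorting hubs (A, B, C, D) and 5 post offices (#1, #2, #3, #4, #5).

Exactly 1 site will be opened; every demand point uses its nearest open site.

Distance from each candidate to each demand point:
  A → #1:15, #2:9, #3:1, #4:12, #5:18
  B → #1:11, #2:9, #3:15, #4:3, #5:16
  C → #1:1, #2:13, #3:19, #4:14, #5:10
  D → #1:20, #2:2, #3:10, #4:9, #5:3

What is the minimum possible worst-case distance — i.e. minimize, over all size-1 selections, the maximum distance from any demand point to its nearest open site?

Open {B}.
  Farthest demand point is #5 at distance 16 (to B); all others are ≤ 16.
With {A} the worst case is 18.
With {C} the worst case is 19.
No size-1 selection achieves below 16.

16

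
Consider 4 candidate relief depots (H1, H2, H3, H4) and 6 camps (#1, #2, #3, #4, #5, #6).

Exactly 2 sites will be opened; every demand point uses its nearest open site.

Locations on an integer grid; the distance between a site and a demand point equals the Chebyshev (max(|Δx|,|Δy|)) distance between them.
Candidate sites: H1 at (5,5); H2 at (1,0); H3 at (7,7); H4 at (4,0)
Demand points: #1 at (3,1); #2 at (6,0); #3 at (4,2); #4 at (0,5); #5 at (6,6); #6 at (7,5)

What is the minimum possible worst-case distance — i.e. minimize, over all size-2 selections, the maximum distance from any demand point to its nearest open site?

5

Open {H1, H2}.
  Farthest demand point is #2 at distance 5 (to H1); all others are ≤ 5.
With {H1, H3} the worst case is 5.
With {H1, H4} the worst case is 5.
No size-2 selection achieves below 5.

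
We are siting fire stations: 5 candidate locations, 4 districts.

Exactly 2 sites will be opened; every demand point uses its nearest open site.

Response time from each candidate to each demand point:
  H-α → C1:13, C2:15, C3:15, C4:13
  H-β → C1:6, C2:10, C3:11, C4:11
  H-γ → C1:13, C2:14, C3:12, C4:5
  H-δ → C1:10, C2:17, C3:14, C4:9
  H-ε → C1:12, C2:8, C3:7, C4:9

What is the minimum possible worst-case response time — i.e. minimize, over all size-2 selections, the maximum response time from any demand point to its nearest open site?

Open {H-β, H-ε}.
  Farthest demand point is C4 at response time 9 (to H-ε); all others are ≤ 9.
With {H-δ, H-ε} the worst case is 10.
With {H-α, H-β} the worst case is 11.
No size-2 selection achieves below 9.

9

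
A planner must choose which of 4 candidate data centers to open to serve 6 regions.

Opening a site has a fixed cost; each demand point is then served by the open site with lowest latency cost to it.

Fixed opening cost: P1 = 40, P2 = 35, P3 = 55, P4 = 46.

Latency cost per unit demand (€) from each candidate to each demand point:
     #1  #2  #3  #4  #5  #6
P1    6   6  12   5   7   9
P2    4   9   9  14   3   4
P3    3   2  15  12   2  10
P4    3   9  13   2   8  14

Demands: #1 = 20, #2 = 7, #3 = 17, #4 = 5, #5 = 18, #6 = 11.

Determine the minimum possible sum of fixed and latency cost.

Open {P2, P3, P4}: assign each demand point to its cheapest open site.
  #1→P3 20×3=60, #2→P3 7×2=14, #3→P2 17×9=153, #4→P4 5×2=10, #5→P3 18×2=36, #6→P2 11×4=44
  latency cost 317, fixed 136 → total 453.
Compare {P2, P3}: latency cost 367 + fixed 90 = 457.
Compare {P1, P2, P3}: latency cost 332 + fixed 130 = 462.
Compare {P2, P4}: latency cost 384 + fixed 81 = 465.
All other subsets cost ≥ 457. Minimum total cost: 453.

453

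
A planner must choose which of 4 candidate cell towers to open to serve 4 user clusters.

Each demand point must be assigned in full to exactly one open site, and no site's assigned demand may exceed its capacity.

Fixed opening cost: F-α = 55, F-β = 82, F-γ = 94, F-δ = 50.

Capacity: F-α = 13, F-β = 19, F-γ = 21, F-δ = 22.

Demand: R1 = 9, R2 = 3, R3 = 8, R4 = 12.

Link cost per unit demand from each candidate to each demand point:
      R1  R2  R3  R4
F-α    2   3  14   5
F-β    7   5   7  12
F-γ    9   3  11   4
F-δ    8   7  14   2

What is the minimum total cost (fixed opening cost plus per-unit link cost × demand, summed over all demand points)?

268

Open {F-α, F-δ}; cheapest assignment that respects the capacities:
  F-α (cap 13, load 12): R1, R2 — cost 9×2 + 3×3 = 27
  F-δ (cap 22, load 20): R3, R4 — cost 8×14 + 12×2 = 136
  Shipping 163, fixed 105 → total 268.
  Any other capacity-feasible assignment to {F-α, F-δ} ships for at least 163.
Compare {F-α, F-β, F-δ}: its best feasible assignment gives total 294.
Compare {F-β, F-δ}: its best feasible assignment gives total 296.
Every other set of open sites that can feasibly serve all demand totals ≥ 294 even under its best assignment. Minimum: 268.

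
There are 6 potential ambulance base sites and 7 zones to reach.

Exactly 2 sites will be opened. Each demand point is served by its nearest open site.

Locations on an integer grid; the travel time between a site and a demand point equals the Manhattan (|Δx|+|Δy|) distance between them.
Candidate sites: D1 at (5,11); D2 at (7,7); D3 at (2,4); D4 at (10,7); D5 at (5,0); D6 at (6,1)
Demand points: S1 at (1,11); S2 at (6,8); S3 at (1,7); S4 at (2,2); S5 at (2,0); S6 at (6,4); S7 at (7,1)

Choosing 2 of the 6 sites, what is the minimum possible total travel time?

Open {D3, D6}.
  S1→D3 8, S2→D6 7, S3→D3 4, S4→D3 2, S5→D3 4, S6→D6 3, S7→D6 1  ⇒ total 29.
Compare {D1, D3}: total 30.
Compare {D1, D6}: total 30.
No size-2 selection does better; minimum is 29.

29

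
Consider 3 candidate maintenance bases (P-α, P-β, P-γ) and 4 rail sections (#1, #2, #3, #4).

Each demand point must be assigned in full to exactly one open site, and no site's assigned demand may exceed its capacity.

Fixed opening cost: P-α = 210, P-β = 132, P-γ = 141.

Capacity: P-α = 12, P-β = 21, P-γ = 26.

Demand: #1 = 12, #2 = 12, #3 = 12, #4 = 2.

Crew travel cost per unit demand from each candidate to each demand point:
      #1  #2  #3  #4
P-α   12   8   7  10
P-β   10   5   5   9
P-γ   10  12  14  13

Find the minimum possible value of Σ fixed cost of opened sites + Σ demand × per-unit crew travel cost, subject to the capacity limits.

615

Open {P-β, P-γ}; cheapest assignment that respects the capacities:
  P-β (cap 21, load 14): #3, #4 — cost 12×5 + 2×9 = 78
  P-γ (cap 26, load 24): #1, #2 — cost 12×10 + 12×12 = 264
  Shipping 342, fixed 273 → total 615.
  Any other capacity-feasible assignment to {P-β, P-γ} ships for at least 342.
Compare {P-α, P-γ}: its best feasible assignment gives total 725.
Compare {P-α, P-β, P-γ}: its best feasible assignment gives total 765.
Every other set of open sites that can feasibly serve all demand totals ≥ 725 even under its best assignment. Minimum: 615.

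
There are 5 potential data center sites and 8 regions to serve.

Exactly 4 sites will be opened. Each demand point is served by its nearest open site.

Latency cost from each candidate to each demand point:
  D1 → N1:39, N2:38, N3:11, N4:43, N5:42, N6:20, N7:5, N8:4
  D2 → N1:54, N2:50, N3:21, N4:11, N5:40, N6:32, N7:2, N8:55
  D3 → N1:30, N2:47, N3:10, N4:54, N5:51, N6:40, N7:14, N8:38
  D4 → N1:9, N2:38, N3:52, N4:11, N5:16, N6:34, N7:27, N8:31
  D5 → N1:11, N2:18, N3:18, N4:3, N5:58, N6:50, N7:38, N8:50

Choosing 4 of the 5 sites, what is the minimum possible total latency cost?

Open {D1, D2, D4, D5}.
  N1→D4 9, N2→D5 18, N3→D1 11, N4→D5 3, N5→D4 16, N6→D1 20, N7→D2 2, N8→D1 4  ⇒ total 83.
Compare {D1, D3, D4, D5}: total 85.
Compare {D1, D2, D3, D5}: total 108.
No size-4 selection does better; minimum is 83.

83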